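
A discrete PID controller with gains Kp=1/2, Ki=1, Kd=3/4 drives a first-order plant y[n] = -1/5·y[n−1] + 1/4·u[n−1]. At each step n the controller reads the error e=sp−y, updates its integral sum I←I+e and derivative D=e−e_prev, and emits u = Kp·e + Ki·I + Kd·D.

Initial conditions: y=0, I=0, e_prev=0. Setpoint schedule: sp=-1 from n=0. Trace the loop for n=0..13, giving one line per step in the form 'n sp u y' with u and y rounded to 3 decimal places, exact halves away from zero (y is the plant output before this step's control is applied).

0 -1 -2.250 0.000
1 -1 -1.234 -0.563
2 -1 -2.918 -0.196
3 -1 -2.335 -0.690
4 -1 -3.566 -0.446
5 -1 -3.134 -0.802
6 -1 -4.003 -0.623
7 -1 -3.676 -0.876
8 -1 -4.287 -0.744
9 -1 -4.041 -0.923
10 -1 -4.472 -0.826
11 -1 -4.287 -0.953
12 -1 -4.591 -0.881
13 -1 -4.453 -0.971

(exact arithmetic carried between steps; '≈' marks a value shown rounded to 6 d.p. or computed from one; I and e_prev carry over from the previous line; the table rounds u and y to 3 d.p., halves away from zero)
n=0: y=0, sp=-1, e=sp−y=-1; I=-1, D=e−e_prev=-1; u=1/2·(-1)+1·(-1)+3/4·(-1)=-2.25; next y=-1/5·0+1/4·(-2.25)=-0.5625
n=1: y=-0.5625, sp=-1, e=sp−y=-0.4375; I=-1.4375, D=e−e_prev=0.5625; u=1/2·(-0.4375)+1·(-1.4375)+3/4·0.5625=-1.234375; next y=-1/5·(-0.5625)+1/4·(-1.234375)≈-0.196094
n=2: y≈-0.196094, sp=-1, e=sp−y≈-0.803906; I≈-2.241406, D=e−e_prev≈-0.366406; u=1/2·(-0.803906)+1·(-2.241406)+3/4·(-0.366406)≈-2.918164; next y=-1/5·(-0.196094)+1/4·(-2.918164)≈-0.690322
n=3: y≈-0.690322, sp=-1, e=sp−y≈-0.309678; I≈-2.551084, D=e−e_prev≈0.494229; u=1/2·(-0.309678)+1·(-2.551084)+3/4·0.494229≈-2.335251; next y=-1/5·(-0.690322)+1/4·(-2.335251)≈-0.445748
n=4: y≈-0.445748, sp=-1, e=sp−y≈-0.554252; I≈-3.105336, D=e−e_prev≈-0.244574; u=1/2·(-0.554252)+1·(-3.105336)+3/4·(-0.244574)≈-3.565892; next y=-1/5·(-0.445748)+1/4·(-3.565892)≈-0.802323
n=5: y≈-0.802323, sp=-1, e=sp−y≈-0.197677; I≈-3.303012, D=e−e_prev≈0.356575; u=1/2·(-0.197677)+1·(-3.303012)+3/4·0.356575≈-3.134420; next y=-1/5·(-0.802323)+1/4·(-3.134420)≈-0.623140
n=6: y≈-0.623140, sp=-1, e=sp−y≈-0.376860; I≈-3.679872, D=e−e_prev≈-0.179183; u=1/2·(-0.376860)+1·(-3.679872)+3/4·(-0.179183)≈-4.002689; next y=-1/5·(-0.623140)+1/4·(-4.002689)≈-0.876044
n=7: y≈-0.876044, sp=-1, e=sp−y≈-0.123956; I≈-3.803828, D=e−e_prev≈0.252904; u=1/2·(-0.123956)+1·(-3.803828)+3/4·0.252904≈-3.676128; next y=-1/5·(-0.876044)+1/4·(-3.676128)≈-0.743823
n=8: y≈-0.743823, sp=-1, e=sp−y≈-0.256177; I≈-4.060005, D=e−e_prev≈-0.132221; u=1/2·(-0.256177)+1·(-4.060005)+3/4·(-0.132221)≈-4.287259; next y=-1/5·(-0.743823)+1/4·(-4.287259)≈-0.923050
n=9: y≈-0.923050, sp=-1, e=sp−y≈-0.076950; I≈-4.136955, D=e−e_prev≈0.179227; u=1/2·(-0.076950)+1·(-4.136955)+3/4·0.179227≈-4.041009; next y=-1/5·(-0.923050)+1/4·(-4.041009)≈-0.825642
n=10: y≈-0.825642, sp=-1, e=sp−y≈-0.174358; I≈-4.311312, D=e−e_prev≈-0.097408; u=1/2·(-0.174358)+1·(-4.311312)+3/4·(-0.097408)≈-4.471547; next y=-1/5·(-0.825642)+1/4·(-4.471547)≈-0.952758
n=11: y≈-0.952758, sp=-1, e=sp−y≈-0.047242; I≈-4.358554, D=e−e_prev≈0.127116; u=1/2·(-0.047242)+1·(-4.358554)+3/4·0.127116≈-4.286838; next y=-1/5·(-0.952758)+1/4·(-4.286838)≈-0.881158
n=12: y≈-0.881158, sp=-1, e=sp−y≈-0.118842; I≈-4.477396, D=e−e_prev≈-0.071601; u=1/2·(-0.118842)+1·(-4.477396)+3/4·(-0.071601)≈-4.590518; next y=-1/5·(-0.881158)+1/4·(-4.590518)≈-0.971398
n=13: y≈-0.971398, sp=-1, e=sp−y≈-0.028602; I≈-4.505998, D=e−e_prev≈0.090240; u=1/2·(-0.028602)+1·(-4.505998)+3/4·0.090240≈-4.452619; next y=-1/5·(-0.971398)+1/4·(-4.452619)≈-0.918875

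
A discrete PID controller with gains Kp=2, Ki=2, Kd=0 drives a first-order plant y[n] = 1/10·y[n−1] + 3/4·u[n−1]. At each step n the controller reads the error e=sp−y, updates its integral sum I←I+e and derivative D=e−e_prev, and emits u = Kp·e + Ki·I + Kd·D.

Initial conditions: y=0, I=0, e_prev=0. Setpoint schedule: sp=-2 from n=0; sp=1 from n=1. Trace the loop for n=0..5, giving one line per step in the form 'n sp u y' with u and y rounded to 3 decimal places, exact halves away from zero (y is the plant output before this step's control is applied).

(exact arithmetic carried between steps; '≈' marks a value shown rounded to 6 d.p. or computed from one; I and e_prev carry over from the previous line; the table rounds u and y to 3 d.p., halves away from zero)
n=0: y=0, sp=-2, e=sp−y=-2; I=-2, D=e−e_prev=-2; u=2·(-2)+2·(-2)+0·(-2)=-8; next y=1/10·0+3/4·(-8)=-6
n=1: y=-6, sp=1, e=sp−y=7; I=5, D=e−e_prev=9; u=2·7+2·5+0·9=24; next y=1/10·(-6)+3/4·24=17.4
n=2: y=17.4, sp=1, e=sp−y=-16.4; I=-11.4, D=e−e_prev=-23.4; u=2·(-16.4)+2·(-11.4)+0·(-23.4)=-55.6; next y=1/10·17.4+3/4·(-55.6)=-39.96
n=3: y=-39.96, sp=1, e=sp−y=40.96; I=29.56, D=e−e_prev=57.36; u=2·40.96+2·29.56+0·57.36=141.04; next y=1/10·(-39.96)+3/4·141.04=101.784
n=4: y=101.784, sp=1, e=sp−y=-100.784; I=-71.224, D=e−e_prev=-141.744; u=2·(-100.784)+2·(-71.224)+0·(-141.744)=-344.016; next y=1/10·101.784+3/4·(-344.016)=-247.8336
n=5: y=-247.8336, sp=1, e=sp−y=248.8336; I=177.6096, D=e−e_prev=349.6176; u=2·248.8336+2·177.6096+0·349.6176=852.8864; next y=1/10·(-247.8336)+3/4·852.8864=614.88144

0 -2 -8.000 0.000
1 1 24.000 -6.000
2 1 -55.600 17.400
3 1 141.040 -39.960
4 1 -344.016 101.784
5 1 852.886 -247.834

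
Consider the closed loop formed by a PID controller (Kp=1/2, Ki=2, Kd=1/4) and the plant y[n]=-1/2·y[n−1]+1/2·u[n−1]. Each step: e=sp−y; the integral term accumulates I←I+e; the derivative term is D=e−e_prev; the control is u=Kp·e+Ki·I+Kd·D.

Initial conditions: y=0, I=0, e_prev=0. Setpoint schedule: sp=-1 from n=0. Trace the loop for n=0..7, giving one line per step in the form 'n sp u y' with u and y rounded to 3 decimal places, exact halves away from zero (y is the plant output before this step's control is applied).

0 -1 -2.750 0.000
1 -1 -0.719 -1.375
2 -1 -4.996 0.328
3 -1 0.997 -2.662
4 -1 -8.778 1.829
5 -1 6.302 -5.304
6 -1 -17.417 5.803
7 -1 19.639 -11.610

(exact arithmetic carried between steps; '≈' marks a value shown rounded to 6 d.p. or computed from one; I and e_prev carry over from the previous line; the table rounds u and y to 3 d.p., halves away from zero)
n=0: y=0, sp=-1, e=sp−y=-1; I=-1, D=e−e_prev=-1; u=1/2·(-1)+2·(-1)+1/4·(-1)=-2.75; next y=-1/2·0+1/2·(-2.75)=-1.375
n=1: y=-1.375, sp=-1, e=sp−y=0.375; I=-0.625, D=e−e_prev=1.375; u=1/2·0.375+2·(-0.625)+1/4·1.375=-0.71875; next y=-1/2·(-1.375)+1/2·(-0.71875)=0.328125
n=2: y=0.328125, sp=-1, e=sp−y=-1.328125; I=-1.953125, D=e−e_prev=-1.703125; u=1/2·(-1.328125)+2·(-1.953125)+1/4·(-1.703125)≈-4.996094; next y=-1/2·0.328125+1/2·(-4.996094)≈-2.662109
n=3: y≈-2.662109, sp=-1, e=sp−y≈1.662109; I≈-0.291016, D=e−e_prev≈2.990234; u=1/2·1.662109+2·(-0.291016)+1/4·2.990234≈0.996582; next y=-1/2·(-2.662109)+1/2·0.996582≈1.829346
n=4: y≈1.829346, sp=-1, e=sp−y≈-2.829346; I≈-3.120361, D=e−e_prev≈-4.491455; u=1/2·(-2.829346)+2·(-3.120361)+1/4·(-4.491455)≈-8.778259; next y=-1/2·1.829346+1/2·(-8.778259)≈-5.303802
n=5: y≈-5.303802, sp=-1, e=sp−y≈4.303802; I≈1.183441, D=e−e_prev≈7.133148; u=1/2·4.303802+2·1.183441+1/4·7.133148≈6.302071; next y=-1/2·(-5.303802)+1/2·6.302071≈5.802937
n=6: y≈5.802937, sp=-1, e=sp−y≈-6.802937; I≈-5.619495, D=e−e_prev≈-11.106739; u=1/2·(-6.802937)+2·(-5.619495)+1/4·(-11.106739)≈-17.417144; next y=-1/2·5.802937+1/2·(-17.417144)≈-11.610040
n=7: y≈-11.610040, sp=-1, e=sp−y≈10.610040; I≈4.990545, D=e−e_prev≈17.412977; u=1/2·10.610040+2·4.990545+1/4·17.412977≈19.639354; next y=-1/2·(-11.610040)+1/2·19.639354≈15.624697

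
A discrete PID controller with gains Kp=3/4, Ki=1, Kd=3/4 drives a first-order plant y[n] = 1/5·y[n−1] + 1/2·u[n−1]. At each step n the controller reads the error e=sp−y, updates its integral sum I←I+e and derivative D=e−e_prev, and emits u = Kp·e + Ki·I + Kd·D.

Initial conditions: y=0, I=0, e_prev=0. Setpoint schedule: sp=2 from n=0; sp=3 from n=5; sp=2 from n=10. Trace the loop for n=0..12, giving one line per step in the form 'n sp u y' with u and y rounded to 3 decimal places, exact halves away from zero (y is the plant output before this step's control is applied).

0 2 5.000 0.000
1 2 -0.750 2.500
2 2 6.563 0.125
3 2 -1.297 3.306
4 2 8.016 0.013
5 3 0.039 4.011
6 3 9.250 0.821
7 3 -0.883 4.789
8 3 10.986 0.516
9 3 -2.435 5.596
10 2 10.514 -0.098
11 2 -4.247 5.238
12 2 12.301 -1.076

(exact arithmetic carried between steps; '≈' marks a value shown rounded to 6 d.p. or computed from one; I and e_prev carry over from the previous line; the table rounds u and y to 3 d.p., halves away from zero)
n=0: y=0, sp=2, e=sp−y=2; I=2, D=e−e_prev=2; u=3/4·2+1·2+3/4·2=5; next y=1/5·0+1/2·5=2.5
n=1: y=2.5, sp=2, e=sp−y=-0.5; I=1.5, D=e−e_prev=-2.5; u=3/4·(-0.5)+1·1.5+3/4·(-2.5)=-0.75; next y=1/5·2.5+1/2·(-0.75)=0.125
n=2: y=0.125, sp=2, e=sp−y=1.875; I=3.375, D=e−e_prev=2.375; u=3/4·1.875+1·3.375+3/4·2.375=6.5625; next y=1/5·0.125+1/2·6.5625=3.30625
n=3: y=3.30625, sp=2, e=sp−y=-1.30625; I=2.06875, D=e−e_prev=-3.18125; u=3/4·(-1.30625)+1·2.06875+3/4·(-3.18125)=-1.296875; next y=1/5·3.30625+1/2·(-1.296875)≈0.012813
n=4: y≈0.012813, sp=2, e=sp−y≈1.987188; I≈4.055938, D=e−e_prev≈3.293438; u=3/4·1.987188+1·4.055938+3/4·3.293438≈8.016406; next y=1/5·0.012813+1/2·8.016406≈4.010766
n=5: y≈4.010766, sp=3, e=sp−y≈-1.010766; I≈3.045172, D=e−e_prev≈-2.997953; u=3/4·(-1.010766)+1·3.045172+3/4·(-2.997953)≈0.038633; next y=1/5·4.010766+1/2·0.038633≈0.821470
n=6: y≈0.821470, sp=3, e=sp−y≈2.178530; I≈5.223702, D=e−e_prev≈3.189296; u=3/4·2.178530+1·5.223702+3/4·3.189296≈9.249572; next y=1/5·0.821470+1/2·9.249572≈4.789080
n=7: y≈4.789080, sp=3, e=sp−y≈-1.789080; I≈3.434622, D=e−e_prev≈-3.967611; u=3/4·(-1.789080)+1·3.434622+3/4·(-3.967611)≈-0.882896; next y=1/5·4.789080+1/2·(-0.882896)≈0.516368
n=8: y≈0.516368, sp=3, e=sp−y≈2.483632; I≈5.918254, D=e−e_prev≈4.272712; u=3/4·2.483632+1·5.918254+3/4·4.272712≈10.985512; next y=1/5·0.516368+1/2·10.985512≈5.596030
n=9: y≈5.596030, sp=3, e=sp−y≈-2.596030; I≈3.322225, D=e−e_prev≈-5.079661; u=3/4·(-2.596030)+1·3.322225+3/4·(-5.079661)≈-2.434544; next y=1/5·5.596030+1/2·(-2.434544)≈-0.098066
n=10: y≈-0.098066, sp=2, e=sp−y≈2.098066; I≈5.420290, D=e−e_prev≈4.694095; u=3/4·2.098066+1·5.420290+3/4·4.694095≈10.514411; next y=1/5·(-0.098066)+1/2·10.514411≈5.237593
n=11: y≈5.237593, sp=2, e=sp−y≈-3.237593; I≈2.182698, D=e−e_prev≈-5.335658; u=3/4·(-3.237593)+1·2.182698+3/4·(-5.335658)≈-4.247240; next y=1/5·5.237593+1/2·(-4.247240)≈-1.076102
n=12: y≈-1.076102, sp=2, e=sp−y≈3.076102; I≈5.258800, D=e−e_prev≈6.313694; u=3/4·3.076102+1·5.258800+3/4·6.313694≈12.301146; next y=1/5·(-1.076102)+1/2·12.301146≈5.935353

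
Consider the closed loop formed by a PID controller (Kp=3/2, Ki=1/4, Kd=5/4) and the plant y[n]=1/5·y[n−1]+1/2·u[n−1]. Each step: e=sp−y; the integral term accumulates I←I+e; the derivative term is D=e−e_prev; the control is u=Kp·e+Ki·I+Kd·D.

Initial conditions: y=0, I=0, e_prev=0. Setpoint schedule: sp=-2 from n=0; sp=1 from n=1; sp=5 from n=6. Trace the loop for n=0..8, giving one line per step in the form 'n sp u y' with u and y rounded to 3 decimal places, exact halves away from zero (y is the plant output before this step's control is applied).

(exact arithmetic carried between steps; '≈' marks a value shown rounded to 6 d.p. or computed from one; I and e_prev carry over from the previous line; the table rounds u and y to 3 d.p., halves away from zero)
n=0: y=0, sp=-2, e=sp−y=-2; I=-2, D=e−e_prev=-2; u=3/2·(-2)+1/4·(-2)+5/4·(-2)=-6; next y=1/5·0+1/2·(-6)=-3
n=1: y=-3, sp=1, e=sp−y=4; I=2, D=e−e_prev=6; u=3/2·4+1/4·2+5/4·6=14; next y=1/5·(-3)+1/2·14=6.4
n=2: y=6.4, sp=1, e=sp−y=-5.4; I=-3.4, D=e−e_prev=-9.4; u=3/2·(-5.4)+1/4·(-3.4)+5/4·(-9.4)=-20.7; next y=1/5·6.4+1/2·(-20.7)=-9.07
n=3: y=-9.07, sp=1, e=sp−y=10.07; I=6.67, D=e−e_prev=15.47; u=3/2·10.07+1/4·6.67+5/4·15.47=36.11; next y=1/5·(-9.07)+1/2·36.11=16.241
n=4: y=16.241, sp=1, e=sp−y=-15.241; I=-8.571, D=e−e_prev=-25.311; u=3/2·(-15.241)+1/4·(-8.571)+5/4·(-25.311)=-56.643; next y=1/5·16.241+1/2·(-56.643)=-25.0733
n=5: y=-25.0733, sp=1, e=sp−y=26.0733; I=17.5023, D=e−e_prev=41.3143; u=3/2·26.0733+1/4·17.5023+5/4·41.3143=95.1284; next y=1/5·(-25.0733)+1/2·95.1284=42.54954
n=6: y=42.54954, sp=5, e=sp−y=-37.54954; I=-20.04724, D=e−e_prev=-63.62284; u=3/2·(-37.54954)+1/4·(-20.04724)+5/4·(-63.62284)=-140.86467; next y=1/5·42.54954+1/2·(-140.86467)=-61.922427
n=7: y=-61.922427, sp=5, e=sp−y=66.922427; I=46.875187, D=e−e_prev=104.471967; u=3/2·66.922427+1/4·46.875187+5/4·104.471967=242.692396; next y=1/5·(-61.922427)+1/2·242.692396≈108.961713
n=8: y≈108.961713, sp=5, e=sp−y≈-103.961713; I≈-57.086526, D=e−e_prev≈-170.884140; u=3/2·(-103.961713)+1/4·(-57.086526)+5/4·(-170.884140)≈-383.819375; next y=1/5·108.961713+1/2·(-383.819375)≈-170.117345

0 -2 -6.000 0.000
1 1 14.000 -3.000
2 1 -20.700 6.400
3 1 36.110 -9.070
4 1 -56.643 16.241
5 1 95.128 -25.073
6 5 -140.865 42.550
7 5 242.692 -61.922
8 5 -383.819 108.962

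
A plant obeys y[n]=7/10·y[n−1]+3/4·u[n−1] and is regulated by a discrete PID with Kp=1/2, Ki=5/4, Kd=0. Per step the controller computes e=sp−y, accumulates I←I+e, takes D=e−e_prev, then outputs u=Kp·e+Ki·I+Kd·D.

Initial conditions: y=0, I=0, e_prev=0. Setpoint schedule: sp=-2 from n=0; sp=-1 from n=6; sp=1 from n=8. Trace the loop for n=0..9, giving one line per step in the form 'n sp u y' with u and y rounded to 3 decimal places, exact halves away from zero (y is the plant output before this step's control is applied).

0 -2 -3.500 0.000
1 -2 -1.406 -2.625
2 -2 -0.157 -2.892
3 -2 -0.354 -2.143
4 -2 -0.836 -1.765
5 -2 -0.959 -1.863
6 -1 0.900 -2.023
7 -1 -0.065 -0.741
8 1 2.807 -0.567
9 1 0.784 1.709

(exact arithmetic carried between steps; '≈' marks a value shown rounded to 6 d.p. or computed from one; I and e_prev carry over from the previous line; the table rounds u and y to 3 d.p., halves away from zero)
n=0: y=0, sp=-2, e=sp−y=-2; I=-2, D=e−e_prev=-2; u=1/2·(-2)+5/4·(-2)+0·(-2)=-3.5; next y=7/10·0+3/4·(-3.5)=-2.625
n=1: y=-2.625, sp=-2, e=sp−y=0.625; I=-1.375, D=e−e_prev=2.625; u=1/2·0.625+5/4·(-1.375)+0·2.625=-1.40625; next y=7/10·(-2.625)+3/4·(-1.40625)≈-2.892188
n=2: y≈-2.892188, sp=-2, e=sp−y≈0.892188; I≈-0.482813, D=e−e_prev≈0.267188; u=1/2·0.892188+5/4·(-0.482813)+0·0.267188≈-0.157422; next y=7/10·(-2.892188)+3/4·(-0.157422)≈-2.142598
n=3: y≈-2.142598, sp=-2, e=sp−y≈0.142598; I≈-0.340215, D=e−e_prev≈-0.749590; u=1/2·0.142598+5/4·(-0.340215)+0·(-0.749590)≈-0.353970; next y=7/10·(-2.142598)+3/4·(-0.353970)≈-1.765296
n=4: y≈-1.765296, sp=-2, e=sp−y≈-0.234704; I≈-0.574919, D=e−e_prev≈-0.377302; u=1/2·(-0.234704)+5/4·(-0.574919)+0·(-0.377302)≈-0.836001; next y=7/10·(-1.765296)+3/4·(-0.836001)≈-1.862708
n=5: y≈-1.862708, sp=-2, e=sp−y≈-0.137292; I≈-0.712211, D=e−e_prev≈0.097412; u=1/2·(-0.137292)+5/4·(-0.712211)+0·0.097412≈-0.958910; next y=7/10·(-1.862708)+3/4·(-0.958910)≈-2.023078
n=6: y≈-2.023078, sp=-1, e=sp−y≈1.023078; I≈0.310867, D=e−e_prev≈1.160370; u=1/2·1.023078+5/4·0.310867+0·1.160370≈0.900123; next y=7/10·(-2.023078)+3/4·0.900123≈-0.741063
n=7: y≈-0.741063, sp=-1, e=sp−y≈-0.258937; I≈0.051930, D=e−e_prev≈-1.282015; u=1/2·(-0.258937)+5/4·0.051930+0·(-1.282015)≈-0.064557; next y=7/10·(-0.741063)+3/4·(-0.064557)≈-0.567161
n=8: y≈-0.567161, sp=1, e=sp−y≈1.567161; I≈1.619091, D=e−e_prev≈1.826099; u=1/2·1.567161+5/4·1.619091+0·1.826099≈2.807444; next y=7/10·(-0.567161)+3/4·2.807444≈1.708570
n=9: y≈1.708570, sp=1, e=sp−y≈-0.708570; I≈0.910521, D=e−e_prev≈-2.275732; u=1/2·(-0.708570)+5/4·0.910521+0·(-2.275732)≈0.783866; next y=7/10·1.708570+3/4·0.783866≈1.783898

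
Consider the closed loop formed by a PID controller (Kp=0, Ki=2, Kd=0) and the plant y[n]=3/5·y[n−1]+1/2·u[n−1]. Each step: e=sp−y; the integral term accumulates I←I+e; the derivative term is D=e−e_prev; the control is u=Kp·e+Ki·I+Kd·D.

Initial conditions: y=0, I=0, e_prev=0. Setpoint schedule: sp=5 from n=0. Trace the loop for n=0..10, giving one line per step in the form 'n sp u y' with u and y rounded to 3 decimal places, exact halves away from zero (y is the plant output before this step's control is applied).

0 5 10.000 0.000
1 5 10.000 5.000
2 5 4.000 8.000
3 5 0.400 6.800
4 5 1.840 4.280
5 5 4.864 3.488
6 5 5.814 4.525
7 5 4.570 5.622
8 5 3.254 5.658
9 5 3.210 5.022
10 5 3.974 4.618

(exact arithmetic carried between steps; '≈' marks a value shown rounded to 6 d.p. or computed from one; I and e_prev carry over from the previous line; the table rounds u and y to 3 d.p., halves away from zero)
n=0: y=0, sp=5, e=sp−y=5; I=5, D=e−e_prev=5; u=0·5+2·5+0·5=10; next y=3/5·0+1/2·10=5
n=1: y=5, sp=5, e=sp−y=0; I=5, D=e−e_prev=-5; u=0·0+2·5+0·(-5)=10; next y=3/5·5+1/2·10=8
n=2: y=8, sp=5, e=sp−y=-3; I=2, D=e−e_prev=-3; u=0·(-3)+2·2+0·(-3)=4; next y=3/5·8+1/2·4=6.8
n=3: y=6.8, sp=5, e=sp−y=-1.8; I=0.2, D=e−e_prev=1.2; u=0·(-1.8)+2·0.2+0·1.2=0.4; next y=3/5·6.8+1/2·0.4=4.28
n=4: y=4.28, sp=5, e=sp−y=0.72; I=0.92, D=e−e_prev=2.52; u=0·0.72+2·0.92+0·2.52=1.84; next y=3/5·4.28+1/2·1.84=3.488
n=5: y=3.488, sp=5, e=sp−y=1.512; I=2.432, D=e−e_prev=0.792; u=0·1.512+2·2.432+0·0.792=4.864; next y=3/5·3.488+1/2·4.864=4.5248
n=6: y=4.5248, sp=5, e=sp−y=0.4752; I=2.9072, D=e−e_prev=-1.0368; u=0·0.4752+2·2.9072+0·(-1.0368)=5.8144; next y=3/5·4.5248+1/2·5.8144=5.62208
n=7: y=5.62208, sp=5, e=sp−y=-0.62208; I=2.28512, D=e−e_prev=-1.09728; u=0·(-0.62208)+2·2.28512+0·(-1.09728)=4.57024; next y=3/5·5.62208+1/2·4.57024=5.658368
n=8: y=5.658368, sp=5, e=sp−y=-0.658368; I=1.626752, D=e−e_prev=-0.036288; u=0·(-0.658368)+2·1.626752+0·(-0.036288)=3.253504; next y=3/5·5.658368+1/2·3.253504≈5.021773
n=9: y≈5.021773, sp=5, e=sp−y≈-0.021773; I≈1.604979, D=e−e_prev≈0.636595; u=0·(-0.021773)+2·1.604979+0·0.636595≈3.209958; next y=3/5·5.021773+1/2·3.209958≈4.618043
n=10: y≈4.618043, sp=5, e=sp−y≈0.381957; I≈1.986936, D=e−e_prev≈0.403730; u=0·0.381957+2·1.986936+0·0.403730≈3.973873; next y=3/5·4.618043+1/2·3.973873≈4.757762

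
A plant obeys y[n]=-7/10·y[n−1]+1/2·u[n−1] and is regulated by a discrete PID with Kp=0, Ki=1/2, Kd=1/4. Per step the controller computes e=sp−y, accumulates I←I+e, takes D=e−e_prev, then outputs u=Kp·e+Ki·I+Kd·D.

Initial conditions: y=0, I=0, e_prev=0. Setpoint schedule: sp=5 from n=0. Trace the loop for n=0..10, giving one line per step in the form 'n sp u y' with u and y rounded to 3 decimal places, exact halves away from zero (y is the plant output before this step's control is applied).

(exact arithmetic carried between steps; '≈' marks a value shown rounded to 6 d.p. or computed from one; I and e_prev carry over from the previous line; the table rounds u and y to 3 d.p., halves away from zero)
n=0: y=0, sp=5, e=sp−y=5; I=5, D=e−e_prev=5; u=0·5+1/2·5+1/4·5=3.75; next y=-7/10·0+1/2·3.75=1.875
n=1: y=1.875, sp=5, e=sp−y=3.125; I=8.125, D=e−e_prev=-1.875; u=0·3.125+1/2·8.125+1/4·(-1.875)=3.59375; next y=-7/10·1.875+1/2·3.59375=0.484375
n=2: y=0.484375, sp=5, e=sp−y=4.515625; I=12.640625, D=e−e_prev=1.390625; u=0·4.515625+1/2·12.640625+1/4·1.390625≈6.667969; next y=-7/10·0.484375+1/2·6.667969≈2.994922
n=3: y≈2.994922, sp=5, e=sp−y≈2.005078; I≈14.645703, D=e−e_prev≈-2.510547; u=0·2.005078+1/2·14.645703+1/4·(-2.510547)≈6.695215; next y=-7/10·2.994922+1/2·6.695215≈1.251162
n=4: y≈1.251162, sp=5, e=sp−y≈3.748838; I≈18.394541, D=e−e_prev≈1.743760; u=0·3.748838+1/2·18.394541+1/4·1.743760≈9.633210; next y=-7/10·1.251162+1/2·9.633210≈3.940792
n=5: y≈3.940792, sp=5, e=sp−y≈1.059208; I≈19.453749, D=e−e_prev≈-2.689630; u=0·1.059208+1/2·19.453749+1/4·(-2.689630)≈9.054467; next y=-7/10·3.940792+1/2·9.054467≈1.768679
n=6: y≈1.768679, sp=5, e=sp−y≈3.231321; I≈22.685070, D=e−e_prev≈2.172112; u=0·3.231321+1/2·22.685070+1/4·2.172112≈11.885563; next y=-7/10·1.768679+1/2·11.885563≈4.704706
n=7: y≈4.704706, sp=5, e=sp−y≈0.295294; I≈22.980364, D=e−e_prev≈-2.936027; u=0·0.295294+1/2·22.980364+1/4·(-2.936027)≈10.756175; next y=-7/10·4.704706+1/2·10.756175≈2.084794
n=8: y≈2.084794, sp=5, e=sp−y≈2.915206; I≈25.895570, D=e−e_prev≈2.619912; u=0·2.915206+1/2·25.895570+1/4·2.619912≈13.602763; next y=-7/10·2.084794+1/2·13.602763≈5.342026
n=9: y≈5.342026, sp=5, e=sp−y≈-0.342026; I≈25.553544, D=e−e_prev≈-3.257233; u=0·(-0.342026)+1/2·25.553544+1/4·(-3.257233)≈11.962464; next y=-7/10·5.342026+1/2·11.962464≈2.241814
n=10: y≈2.241814, sp=5, e=sp−y≈2.758186; I≈28.311731, D=e−e_prev≈3.100213; u=0·2.758186+1/2·28.311731+1/4·3.100213≈14.930918; next y=-7/10·2.241814+1/2·14.930918≈5.896190

0 5 3.750 0.000
1 5 3.594 1.875
2 5 6.668 0.484
3 5 6.695 2.995
4 5 9.633 1.251
5 5 9.054 3.941
6 5 11.886 1.769
7 5 10.756 4.705
8 5 13.603 2.085
9 5 11.962 5.342
10 5 14.931 2.242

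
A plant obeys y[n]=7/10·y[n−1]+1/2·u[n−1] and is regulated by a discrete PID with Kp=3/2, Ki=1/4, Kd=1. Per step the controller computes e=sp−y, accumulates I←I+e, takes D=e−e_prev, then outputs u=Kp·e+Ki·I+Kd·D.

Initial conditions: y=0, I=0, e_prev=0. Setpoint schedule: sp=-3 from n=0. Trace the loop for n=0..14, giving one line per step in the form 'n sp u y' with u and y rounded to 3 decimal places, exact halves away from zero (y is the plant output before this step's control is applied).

0 -3 -8.250 0.000
1 -3 5.344 -4.125
2 -3 -9.251 -0.216
3 -3 6.504 -4.776
4 -3 -10.496 -0.091
5 -3 7.819 -5.312
6 -3 -11.957 0.191
7 -3 9.347 -5.845
8 -3 -13.652 0.582
9 -3 11.131 -6.419
10 -3 -15.615 1.072
11 -3 13.213 -7.057
12 -3 -17.892 1.667
13 -3 15.642 -7.779
14 -3 -20.535 2.375

(exact arithmetic carried between steps; '≈' marks a value shown rounded to 6 d.p. or computed from one; I and e_prev carry over from the previous line; the table rounds u and y to 3 d.p., halves away from zero)
n=0: y=0, sp=-3, e=sp−y=-3; I=-3, D=e−e_prev=-3; u=3/2·(-3)+1/4·(-3)+1·(-3)=-8.25; next y=7/10·0+1/2·(-8.25)=-4.125
n=1: y=-4.125, sp=-3, e=sp−y=1.125; I=-1.875, D=e−e_prev=4.125; u=3/2·1.125+1/4·(-1.875)+1·4.125=5.34375; next y=7/10·(-4.125)+1/2·5.34375=-0.215625
n=2: y=-0.215625, sp=-3, e=sp−y=-2.784375; I=-4.659375, D=e−e_prev=-3.909375; u=3/2·(-2.784375)+1/4·(-4.659375)+1·(-3.909375)≈-9.250781; next y=7/10·(-0.215625)+1/2·(-9.250781)≈-4.776328
n=3: y≈-4.776328, sp=-3, e=sp−y≈1.776328; I≈-2.883047, D=e−e_prev≈4.560703; u=3/2·1.776328+1/4·(-2.883047)+1·4.560703≈6.504434; next y=7/10·(-4.776328)+1/2·6.504434≈-0.091213
n=4: y≈-0.091213, sp=-3, e=sp−y≈-2.908787; I≈-5.791834, D=e−e_prev≈-4.685115; u=3/2·(-2.908787)+1/4·(-5.791834)+1·(-4.685115)≈-10.496254; next y=7/10·(-0.091213)+1/2·(-10.496254)≈-5.311976
n=5: y≈-5.311976, sp=-3, e=sp−y≈2.311976; I≈-3.479858, D=e−e_prev≈5.220763; u=3/2·2.311976+1/4·(-3.479858)+1·5.220763≈7.818763; next y=7/10·(-5.311976)+1/2·7.818763≈0.190998
n=6: y≈0.190998, sp=-3, e=sp−y≈-3.190998; I≈-6.670856, D=e−e_prev≈-5.502974; u=3/2·(-3.190998)+1/4·(-6.670856)+1·(-5.502974)≈-11.957186; next y=7/10·0.190998+1/2·(-11.957186)≈-5.844894
n=7: y≈-5.844894, sp=-3, e=sp−y≈2.844894; I≈-3.825962, D=e−e_prev≈6.035892; u=3/2·2.844894+1/4·(-3.825962)+1·6.035892≈9.346743; next y=7/10·(-5.844894)+1/2·9.346743≈0.581946
n=8: y≈0.581946, sp=-3, e=sp−y≈-3.581946; I≈-7.407908, D=e−e_prev≈-6.426840; u=3/2·(-3.581946)+1/4·(-7.407908)+1·(-6.426840)≈-13.651735; next y=7/10·0.581946+1/2·(-13.651735)≈-6.418506
n=9: y≈-6.418506, sp=-3, e=sp−y≈3.418506; I≈-3.989402, D=e−e_prev≈7.000451; u=3/2·3.418506+1/4·(-3.989402)+1·7.000451≈11.130859; next y=7/10·(-6.418506)+1/2·11.130859≈1.072476
n=10: y≈1.072476, sp=-3, e=sp−y≈-4.072476; I≈-8.061878, D=e−e_prev≈-7.490981; u=3/2·(-4.072476)+1/4·(-8.061878)+1·(-7.490981)≈-15.615164; next y=7/10·1.072476+1/2·(-15.615164)≈-7.056849
n=11: y≈-7.056849, sp=-3, e=sp−y≈4.056849; I≈-4.005028, D=e−e_prev≈8.129325; u=3/2·4.056849+1/4·(-4.005028)+1·8.129325≈13.213341; next y=7/10·(-7.056849)+1/2·13.213341≈1.666876
n=12: y≈1.666876, sp=-3, e=sp−y≈-4.666876; I≈-8.671905, D=e−e_prev≈-8.723725; u=3/2·(-4.666876)+1/4·(-8.671905)+1·(-8.723725)≈-17.892016; next y=7/10·1.666876+1/2·(-17.892016)≈-7.779195
n=13: y≈-7.779195, sp=-3, e=sp−y≈4.779195; I≈-3.892710, D=e−e_prev≈9.446071; u=3/2·4.779195+1/4·(-3.892710)+1·9.446071≈15.641685; next y=7/10·(-7.779195)+1/2·15.641685≈2.375406
n=14: y≈2.375406, sp=-3, e=sp−y≈-5.375406; I≈-9.268117, D=e−e_prev≈-10.154601; u=3/2·(-5.375406)+1/4·(-9.268117)+1·(-10.154601)≈-20.534740; next y=7/10·2.375406+1/2·(-20.534740)≈-8.604585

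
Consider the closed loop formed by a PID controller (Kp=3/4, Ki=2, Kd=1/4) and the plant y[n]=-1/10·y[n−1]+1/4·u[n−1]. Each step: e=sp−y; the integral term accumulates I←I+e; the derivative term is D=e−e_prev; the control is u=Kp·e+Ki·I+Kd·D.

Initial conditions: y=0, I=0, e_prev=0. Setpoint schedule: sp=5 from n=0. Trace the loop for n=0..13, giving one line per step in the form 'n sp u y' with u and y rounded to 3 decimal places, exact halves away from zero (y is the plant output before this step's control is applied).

(exact arithmetic carried between steps; '≈' marks a value shown rounded to 6 d.p. or computed from one; I and e_prev carry over from the previous line; the table rounds u and y to 3 d.p., halves away from zero)
n=0: y=0, sp=5, e=sp−y=5; I=5, D=e−e_prev=5; u=3/4·5+2·5+1/4·5=15; next y=-1/10·0+1/4·15=3.75
n=1: y=3.75, sp=5, e=sp−y=1.25; I=6.25, D=e−e_prev=-3.75; u=3/4·1.25+2·6.25+1/4·(-3.75)=12.5; next y=-1/10·3.75+1/4·12.5=2.75
n=2: y=2.75, sp=5, e=sp−y=2.25; I=8.5, D=e−e_prev=1; u=3/4·2.25+2·8.5+1/4·1=18.9375; next y=-1/10·2.75+1/4·18.9375=4.459375
n=3: y=4.459375, sp=5, e=sp−y=0.540625; I=9.040625, D=e−e_prev=-1.709375; u=3/4·0.540625+2·9.040625+1/4·(-1.709375)=18.059375; next y=-1/10·4.459375+1/4·18.059375≈4.068906
n=4: y≈4.068906, sp=5, e=sp−y≈0.931094; I≈9.971719, D=e−e_prev≈0.390469; u=3/4·0.931094+2·9.971719+1/4·0.390469≈20.739375; next y=-1/10·4.068906+1/4·20.739375≈4.777953
n=5: y≈4.777953, sp=5, e=sp−y≈0.222047; I≈10.193766, D=e−e_prev≈-0.709047; u=3/4·0.222047+2·10.193766+1/4·(-0.709047)≈20.376805; next y=-1/10·4.777953+1/4·20.376805≈4.616406
n=6: y≈4.616406, sp=5, e=sp−y≈0.383594; I≈10.577360, D=e−e_prev≈0.161547; u=3/4·0.383594+2·10.577360+1/4·0.161547≈21.482802; next y=-1/10·4.616406+1/4·21.482802≈4.909060
n=7: y≈4.909060, sp=5, e=sp−y≈0.090940; I≈10.668300, D=e−e_prev≈-0.292654; u=3/4·0.090940+2·10.668300+1/4·(-0.292654)≈21.331641; next y=-1/10·4.909060+1/4·21.331641≈4.842004
n=8: y≈4.842004, sp=5, e=sp−y≈0.157996; I≈10.826296, D=e−e_prev≈0.067056; u=3/4·0.157996+2·10.826296+1/4·0.067056≈21.787852; next y=-1/10·4.842004+1/4·21.787852≈4.962762
n=9: y≈4.962762, sp=5, e=sp−y≈0.037238; I≈10.863533, D=e−e_prev≈-0.120758; u=3/4·0.037238+2·10.863533+1/4·(-0.120758)≈21.724805; next y=-1/10·4.962762+1/4·21.724805≈4.934925
n=10: y≈4.934925, sp=5, e=sp−y≈0.065075; I≈10.928608, D=e−e_prev≈0.027838; u=3/4·0.065075+2·10.928608+1/4·0.027838≈21.912982; next y=-1/10·4.934925+1/4·21.912982≈4.984753
n=11: y≈4.984753, sp=5, e=sp−y≈0.015247; I≈10.943855, D=e−e_prev≈-0.049828; u=3/4·0.015247+2·10.943855+1/4·(-0.049828)≈21.886688; next y=-1/10·4.984753+1/4·21.886688≈4.973197
n=12: y≈4.973197, sp=5, e=sp−y≈0.026803; I≈10.970658, D=e−e_prev≈0.011556; u=3/4·0.026803+2·10.970658+1/4·0.011556≈21.964308; next y=-1/10·4.973197+1/4·21.964308≈4.993757
n=13: y≈4.993757, sp=5, e=sp−y≈0.006243; I≈10.976901, D=e−e_prev≈-0.020561; u=3/4·0.006243+2·10.976901+1/4·(-0.020561)≈21.953344; next y=-1/10·4.993757+1/4·21.953344≈4.988960

0 5 15.000 0.000
1 5 12.500 3.750
2 5 18.938 2.750
3 5 18.059 4.459
4 5 20.739 4.069
5 5 20.377 4.778
6 5 21.483 4.616
7 5 21.332 4.909
8 5 21.788 4.842
9 5 21.725 4.963
10 5 21.913 4.935
11 5 21.887 4.985
12 5 21.964 4.973
13 5 21.953 4.994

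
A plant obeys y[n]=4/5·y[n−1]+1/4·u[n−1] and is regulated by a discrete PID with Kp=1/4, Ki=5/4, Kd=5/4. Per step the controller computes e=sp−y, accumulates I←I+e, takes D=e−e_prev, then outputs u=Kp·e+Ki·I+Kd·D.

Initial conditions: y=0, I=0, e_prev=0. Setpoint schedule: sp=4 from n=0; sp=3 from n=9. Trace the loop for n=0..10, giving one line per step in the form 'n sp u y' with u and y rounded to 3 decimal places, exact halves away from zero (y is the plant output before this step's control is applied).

(exact arithmetic carried between steps; '≈' marks a value shown rounded to 6 d.p. or computed from one; I and e_prev carry over from the previous line; the table rounds u and y to 3 d.p., halves away from zero)
n=0: y=0, sp=4, e=sp−y=4; I=4, D=e−e_prev=4; u=1/4·4+5/4·4+5/4·4=11; next y=4/5·0+1/4·11=2.75
n=1: y=2.75, sp=4, e=sp−y=1.25; I=5.25, D=e−e_prev=-2.75; u=1/4·1.25+5/4·5.25+5/4·(-2.75)=3.4375; next y=4/5·2.75+1/4·3.4375=3.059375
n=2: y=3.059375, sp=4, e=sp−y=0.940625; I=6.190625, D=e−e_prev=-0.309375; u=1/4·0.940625+5/4·6.190625+5/4·(-0.309375)≈7.586719; next y=4/5·3.059375+1/4·7.586719≈4.344180
n=3: y≈4.344180, sp=4, e=sp−y≈-0.344180; I≈5.846445, D=e−e_prev≈-1.284805; u=1/4·(-0.344180)+5/4·5.846445+5/4·(-1.284805)≈5.616006; next y=4/5·4.344180+1/4·5.616006≈4.879345
n=4: y≈4.879345, sp=4, e=sp−y≈-0.879345; I≈4.967100, D=e−e_prev≈-0.535166; u=1/4·(-0.879345)+5/4·4.967100+5/4·(-0.535166)≈5.320082; next y=4/5·4.879345+1/4·5.320082≈5.233497
n=5: y≈5.233497, sp=4, e=sp−y≈-1.233497; I≈3.733603, D=e−e_prev≈-0.354151; u=1/4·(-1.233497)+5/4·3.733603+5/4·(-0.354151)≈3.915941; next y=4/5·5.233497+1/4·3.915941≈5.165783
n=6: y≈5.165783, sp=4, e=sp−y≈-1.165783; I≈2.567821, D=e−e_prev≈0.067714; u=1/4·(-1.165783)+5/4·2.567821+5/4·0.067714≈3.002973; next y=4/5·5.165783+1/4·3.002973≈4.883369
n=7: y≈4.883369, sp=4, e=sp−y≈-0.883369; I≈1.684452, D=e−e_prev≈0.282413; u=1/4·(-0.883369)+5/4·1.684452+5/4·0.282413≈2.237739; next y=4/5·4.883369+1/4·2.237739≈4.466130
n=8: y≈4.466130, sp=4, e=sp−y≈-0.466130; I≈1.218321, D=e−e_prev≈0.417239; u=1/4·(-0.466130)+5/4·1.218321+5/4·0.417239≈1.927918; next y=4/5·4.466130+1/4·1.927918≈4.054884
n=9: y≈4.054884, sp=3, e=sp−y≈-1.054884; I≈0.163438, D=e−e_prev≈-0.588754; u=1/4·(-1.054884)+5/4·0.163438+5/4·(-0.588754)≈-0.795366; next y=4/5·4.054884+1/4·(-0.795366)≈3.045066
n=10: y≈3.045066, sp=3, e=sp−y≈-0.045066; I≈0.118372, D=e−e_prev≈1.009818; u=1/4·(-0.045066)+5/4·0.118372+5/4·1.009818≈1.398972; next y=4/5·3.045066+1/4·1.398972≈2.785795

0 4 11.000 0.000
1 4 3.438 2.750
2 4 7.587 3.059
3 4 5.616 4.344
4 4 5.320 4.879
5 4 3.916 5.233
6 4 3.003 5.166
7 4 2.238 4.883
8 4 1.928 4.466
9 3 -0.795 4.055
10 3 1.399 3.045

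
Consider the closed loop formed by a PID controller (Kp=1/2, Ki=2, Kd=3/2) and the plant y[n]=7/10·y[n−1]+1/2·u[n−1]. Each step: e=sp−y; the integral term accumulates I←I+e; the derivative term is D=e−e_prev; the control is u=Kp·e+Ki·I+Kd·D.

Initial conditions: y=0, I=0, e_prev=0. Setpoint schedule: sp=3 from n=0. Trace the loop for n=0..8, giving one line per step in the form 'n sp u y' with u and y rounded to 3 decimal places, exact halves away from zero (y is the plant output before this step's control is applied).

(exact arithmetic carried between steps; '≈' marks a value shown rounded to 6 d.p. or computed from one; I and e_prev carry over from the previous line; the table rounds u and y to 3 d.p., halves away from zero)
n=0: y=0, sp=3, e=sp−y=3; I=3, D=e−e_prev=3; u=1/2·3+2·3+3/2·3=12; next y=7/10·0+1/2·12=6
n=1: y=6, sp=3, e=sp−y=-3; I=0, D=e−e_prev=-6; u=1/2·(-3)+2·0+3/2·(-6)=-10.5; next y=7/10·6+1/2·(-10.5)=-1.05
n=2: y=-1.05, sp=3, e=sp−y=4.05; I=4.05, D=e−e_prev=7.05; u=1/2·4.05+2·4.05+3/2·7.05=20.7; next y=7/10·(-1.05)+1/2·20.7=9.615
n=3: y=9.615, sp=3, e=sp−y=-6.615; I=-2.565, D=e−e_prev=-10.665; u=1/2·(-6.615)+2·(-2.565)+3/2·(-10.665)=-24.435; next y=7/10·9.615+1/2·(-24.435)=-5.487
n=4: y=-5.487, sp=3, e=sp−y=8.487; I=5.922, D=e−e_prev=15.102; u=1/2·8.487+2·5.922+3/2·15.102=38.7405; next y=7/10·(-5.487)+1/2·38.7405=15.52935
n=5: y=15.52935, sp=3, e=sp−y=-12.52935; I=-6.60735, D=e−e_prev=-21.01635; u=1/2·(-12.52935)+2·(-6.60735)+3/2·(-21.01635)=-51.0039; next y=7/10·15.52935+1/2·(-51.0039)=-14.631405
n=6: y=-14.631405, sp=3, e=sp−y=17.631405; I=11.024055, D=e−e_prev=30.160755; u=1/2·17.631405+2·11.024055+3/2·30.160755=76.104945; next y=7/10·(-14.631405)+1/2·76.104945=27.810489
n=7: y=27.810489, sp=3, e=sp−y=-24.810489; I=-13.786434, D=e−e_prev=-42.441894; u=1/2·(-24.810489)+2·(-13.786434)+3/2·(-42.441894)≈-103.640954; next y=7/10·27.810489+1/2·(-103.640954)≈-32.353134
n=8: y≈-32.353134, sp=3, e=sp−y≈35.353134; I≈21.566700, D=e−e_prev≈60.163623; u=1/2·35.353134+2·21.566700+3/2·60.163623≈151.055403; next y=7/10·(-32.353134)+1/2·151.055403≈52.880508

0 3 12.000 0.000
1 3 -10.500 6.000
2 3 20.700 -1.050
3 3 -24.435 9.615
4 3 38.741 -5.487
5 3 -51.004 15.529
6 3 76.105 -14.631
7 3 -103.641 27.810
8 3 151.055 -32.353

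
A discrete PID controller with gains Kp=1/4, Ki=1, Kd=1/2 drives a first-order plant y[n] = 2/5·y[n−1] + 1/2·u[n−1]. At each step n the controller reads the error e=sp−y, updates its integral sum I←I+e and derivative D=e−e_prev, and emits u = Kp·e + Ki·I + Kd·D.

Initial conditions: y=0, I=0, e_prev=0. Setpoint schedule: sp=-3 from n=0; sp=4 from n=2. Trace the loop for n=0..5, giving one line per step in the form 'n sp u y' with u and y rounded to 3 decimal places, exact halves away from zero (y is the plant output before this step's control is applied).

0 -3 -5.250 0.000
1 -3 -2.156 -2.625
2 4 7.537 -2.128
3 4 1.584 2.917
4 4 6.866 1.959
5 4 4.477 4.217

(exact arithmetic carried between steps; '≈' marks a value shown rounded to 6 d.p. or computed from one; I and e_prev carry over from the previous line; the table rounds u and y to 3 d.p., halves away from zero)
n=0: y=0, sp=-3, e=sp−y=-3; I=-3, D=e−e_prev=-3; u=1/4·(-3)+1·(-3)+1/2·(-3)=-5.25; next y=2/5·0+1/2·(-5.25)=-2.625
n=1: y=-2.625, sp=-3, e=sp−y=-0.375; I=-3.375, D=e−e_prev=2.625; u=1/4·(-0.375)+1·(-3.375)+1/2·2.625=-2.15625; next y=2/5·(-2.625)+1/2·(-2.15625)=-2.128125
n=2: y=-2.128125, sp=4, e=sp−y=6.128125; I=2.753125, D=e−e_prev=6.503125; u=1/4·6.128125+1·2.753125+1/2·6.503125≈7.536719; next y=2/5·(-2.128125)+1/2·7.536719≈2.917109
n=3: y≈2.917109, sp=4, e=sp−y≈1.082891; I≈3.836016, D=e−e_prev≈-5.045234; u=1/4·1.082891+1·3.836016+1/2·(-5.045234)≈1.584121; next y=2/5·2.917109+1/2·1.584121≈1.958904
n=4: y≈1.958904, sp=4, e=sp−y≈2.041096; I≈5.877111, D=e−e_prev≈0.958205; u=1/4·2.041096+1·5.877111+1/2·0.958205≈6.866488; next y=2/5·1.958904+1/2·6.866488≈4.216806
n=5: y≈4.216806, sp=4, e=sp−y≈-0.216806; I≈5.660306, D=e−e_prev≈-2.257901; u=1/4·(-0.216806)+1·5.660306+1/2·(-2.257901)≈4.477154; next y=2/5·4.216806+1/2·4.477154≈3.925299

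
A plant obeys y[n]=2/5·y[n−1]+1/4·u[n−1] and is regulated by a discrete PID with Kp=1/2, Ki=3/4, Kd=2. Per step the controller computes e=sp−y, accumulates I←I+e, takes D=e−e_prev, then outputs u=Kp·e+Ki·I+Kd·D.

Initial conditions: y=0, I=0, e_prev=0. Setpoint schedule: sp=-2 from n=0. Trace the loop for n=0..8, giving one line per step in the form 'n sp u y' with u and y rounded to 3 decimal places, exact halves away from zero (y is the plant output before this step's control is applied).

0 -2 -6.500 0.000
1 -2 1.281 -1.625
2 -2 -6.460 -0.330
3 -2 -0.516 -1.747
4 -2 -6.527 -0.828
5 -2 -1.879 -1.963
6 -2 -6.478 -1.255
7 -2 -2.805 -2.122
8 -2 -6.305 -1.550

(exact arithmetic carried between steps; '≈' marks a value shown rounded to 6 d.p. or computed from one; I and e_prev carry over from the previous line; the table rounds u and y to 3 d.p., halves away from zero)
n=0: y=0, sp=-2, e=sp−y=-2; I=-2, D=e−e_prev=-2; u=1/2·(-2)+3/4·(-2)+2·(-2)=-6.5; next y=2/5·0+1/4·(-6.5)=-1.625
n=1: y=-1.625, sp=-2, e=sp−y=-0.375; I=-2.375, D=e−e_prev=1.625; u=1/2·(-0.375)+3/4·(-2.375)+2·1.625=1.28125; next y=2/5·(-1.625)+1/4·1.28125≈-0.329688
n=2: y≈-0.329688, sp=-2, e=sp−y≈-1.670313; I≈-4.045313, D=e−e_prev≈-1.295313; u=1/2·(-1.670313)+3/4·(-4.045313)+2·(-1.295313)≈-6.459766; next y=2/5·(-0.329688)+1/4·(-6.459766)≈-1.746816
n=3: y≈-1.746816, sp=-2, e=sp−y≈-0.253184; I≈-4.298496, D=e−e_prev≈1.417129; u=1/2·(-0.253184)+3/4·(-4.298496)+2·1.417129≈-0.516206; next y=2/5·(-1.746816)+1/4·(-0.516206)≈-0.827778
n=4: y≈-0.827778, sp=-2, e=sp−y≈-1.172222; I≈-5.470718, D=e−e_prev≈-0.919038; u=1/2·(-1.172222)+3/4·(-5.470718)+2·(-0.919038)≈-6.527226; next y=2/5·(-0.827778)+1/4·(-6.527226)≈-1.962918
n=5: y≈-1.962918, sp=-2, e=sp−y≈-0.037082; I≈-5.507800, D=e−e_prev≈1.135140; u=1/2·(-0.037082)+3/4·(-5.507800)+2·1.135140≈-1.879112; next y=2/5·(-1.962918)+1/4·(-1.879112)≈-1.254945
n=6: y≈-1.254945, sp=-2, e=sp−y≈-0.745055; I≈-6.252855, D=e−e_prev≈-0.707973; u=1/2·(-0.745055)+3/4·(-6.252855)+2·(-0.707973)≈-6.478114; next y=2/5·(-1.254945)+1/4·(-6.478114)≈-2.121507
n=7: y≈-2.121507, sp=-2, e=sp−y≈0.121507; I≈-6.131349, D=e−e_prev≈0.866561; u=1/2·0.121507+3/4·(-6.131349)+2·0.866561≈-2.804635; next y=2/5·(-2.121507)+1/4·(-2.804635)≈-1.549761
n=8: y≈-1.549761, sp=-2, e=sp−y≈-0.450239; I≈-6.581587, D=e−e_prev≈-0.571745; u=1/2·(-0.450239)+3/4·(-6.581587)+2·(-0.571745)≈-6.304800; next y=2/5·(-1.549761)+1/4·(-6.304800)≈-2.196105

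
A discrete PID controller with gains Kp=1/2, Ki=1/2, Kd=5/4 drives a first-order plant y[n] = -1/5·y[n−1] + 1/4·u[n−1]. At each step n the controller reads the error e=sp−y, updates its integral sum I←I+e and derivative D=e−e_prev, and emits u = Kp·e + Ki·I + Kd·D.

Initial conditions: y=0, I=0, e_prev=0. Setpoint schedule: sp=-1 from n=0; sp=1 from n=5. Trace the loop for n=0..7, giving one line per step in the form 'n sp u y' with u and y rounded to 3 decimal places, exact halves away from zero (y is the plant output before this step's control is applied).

(exact arithmetic carried between steps; '≈' marks a value shown rounded to 6 d.p. or computed from one; I and e_prev carry over from the previous line; the table rounds u and y to 3 d.p., halves away from zero)
n=0: y=0, sp=-1, e=sp−y=-1; I=-1, D=e−e_prev=-1; u=1/2·(-1)+1/2·(-1)+5/4·(-1)=-2.25; next y=-1/5·0+1/4·(-2.25)=-0.5625
n=1: y=-0.5625, sp=-1, e=sp−y=-0.4375; I=-1.4375, D=e−e_prev=0.5625; u=1/2·(-0.4375)+1/2·(-1.4375)+5/4·0.5625=-0.234375; next y=-1/5·(-0.5625)+1/4·(-0.234375)≈0.053906
n=2: y≈0.053906, sp=-1, e=sp−y≈-1.053906; I≈-2.491406, D=e−e_prev≈-0.616406; u=1/2·(-1.053906)+1/2·(-2.491406)+5/4·(-0.616406)≈-2.543164; next y=-1/5·0.053906+1/4·(-2.543164)≈-0.646572
n=3: y≈-0.646572, sp=-1, e=sp−y≈-0.353428; I≈-2.844834, D=e−e_prev≈0.700479; u=1/2·(-0.353428)+1/2·(-2.844834)+5/4·0.700479≈-0.723533; next y=-1/5·(-0.646572)+1/4·(-0.723533)≈-0.051569
n=4: y≈-0.051569, sp=-1, e=sp−y≈-0.948431; I≈-3.793265, D=e−e_prev≈-0.595004; u=1/2·(-0.948431)+1/2·(-3.793265)+5/4·(-0.595004)≈-3.114603; next y=-1/5·(-0.051569)+1/4·(-3.114603)≈-0.768337
n=5: y≈-0.768337, sp=1, e=sp−y≈1.768337; I≈-2.024928, D=e−e_prev≈2.716768; u=1/2·1.768337+1/2·(-2.024928)+5/4·2.716768≈3.267665; next y=-1/5·(-0.768337)+1/4·3.267665≈0.970584
n=6: y≈0.970584, sp=1, e=sp−y≈0.029416; I≈-1.995512, D=e−e_prev≈-1.738920; u=1/2·0.029416+1/2·(-1.995512)+5/4·(-1.738920)≈-3.156698; next y=-1/5·0.970584+1/4·(-3.156698)≈-0.983291
n=7: y≈-0.983291, sp=1, e=sp−y≈1.983291; I≈-0.012221, D=e−e_prev≈1.953875; u=1/2·1.983291+1/2·(-0.012221)+5/4·1.953875≈3.427879; next y=-1/5·(-0.983291)+1/4·3.427879≈1.053628

0 -1 -2.250 0.000
1 -1 -0.234 -0.563
2 -1 -2.543 0.054
3 -1 -0.724 -0.647
4 -1 -3.115 -0.052
5 1 3.268 -0.768
6 1 -3.157 0.971
7 1 3.428 -0.983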